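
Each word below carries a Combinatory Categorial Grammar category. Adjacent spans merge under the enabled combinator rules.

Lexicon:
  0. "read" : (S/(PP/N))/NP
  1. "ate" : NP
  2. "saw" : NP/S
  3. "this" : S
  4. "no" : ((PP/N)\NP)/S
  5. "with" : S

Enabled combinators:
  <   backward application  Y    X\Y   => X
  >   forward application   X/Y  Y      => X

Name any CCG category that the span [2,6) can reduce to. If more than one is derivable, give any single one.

PP/N

[0,6] S   >
  [0,2] S/(PP/N)   >
    [0,1] "read" : (S/(PP/N))/NP
    [1,2] "ate" : NP
  [2,6] PP/N   <
    [2,4] NP   >
      [2,3] "saw" : NP/S
      [3,4] "this" : S
    [4,6] (PP/N)\NP   >
      [4,5] "no" : ((PP/N)\NP)/S
      [5,6] "with" : S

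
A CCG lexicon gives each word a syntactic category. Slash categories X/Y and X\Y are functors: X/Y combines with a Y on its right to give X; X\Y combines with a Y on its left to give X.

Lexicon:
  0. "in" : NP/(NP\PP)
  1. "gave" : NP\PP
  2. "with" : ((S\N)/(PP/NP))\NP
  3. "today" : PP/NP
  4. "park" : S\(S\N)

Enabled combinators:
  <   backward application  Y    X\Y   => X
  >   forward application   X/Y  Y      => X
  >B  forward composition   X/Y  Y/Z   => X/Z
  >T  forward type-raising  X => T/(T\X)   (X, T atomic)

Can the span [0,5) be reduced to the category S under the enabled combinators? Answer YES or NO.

[0,5] S   <
  [0,4] S\N   >
    [0,3] (S\N)/(PP/NP)   <
      [0,2] NP   >
        [0,1] "in" : NP/(NP\PP)
        [1,2] "gave" : NP\PP
      [2,3] "with" : ((S\N)/(PP/NP))\NP
    [3,4] "today" : PP/NP
  [4,5] "park" : S\(S\N)

YES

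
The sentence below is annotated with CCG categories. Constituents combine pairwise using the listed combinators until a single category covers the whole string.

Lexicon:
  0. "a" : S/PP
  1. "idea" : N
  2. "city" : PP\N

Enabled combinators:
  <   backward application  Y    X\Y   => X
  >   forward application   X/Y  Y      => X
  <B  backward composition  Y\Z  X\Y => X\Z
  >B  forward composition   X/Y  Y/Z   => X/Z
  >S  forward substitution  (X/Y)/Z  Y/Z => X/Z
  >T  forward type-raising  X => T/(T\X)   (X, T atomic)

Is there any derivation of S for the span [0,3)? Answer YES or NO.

[0,3] S   >
  [0,1] "a" : S/PP
  [1,3] PP   >
    [1,2] PP/(PP\N)   >T
      [1,2] "idea" : N
    [2,3] "city" : PP\N

YES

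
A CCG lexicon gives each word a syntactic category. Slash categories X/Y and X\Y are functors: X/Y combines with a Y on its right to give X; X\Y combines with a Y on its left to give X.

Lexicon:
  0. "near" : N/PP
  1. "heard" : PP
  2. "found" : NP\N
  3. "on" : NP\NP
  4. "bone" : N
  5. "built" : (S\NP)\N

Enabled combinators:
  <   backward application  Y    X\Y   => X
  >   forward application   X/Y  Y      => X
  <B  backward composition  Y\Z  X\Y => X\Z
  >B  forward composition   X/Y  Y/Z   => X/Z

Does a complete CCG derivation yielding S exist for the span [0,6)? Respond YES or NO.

YES

[0,6] S   <
  [0,4] NP   <
    [0,2] N   >
      [0,1] "near" : N/PP
      [1,2] "heard" : PP
    [2,4] NP\N   <B
      [2,3] "found" : NP\N
      [3,4] "on" : NP\NP
  [4,6] S\NP   <
    [4,5] "bone" : N
    [5,6] "built" : (S\NP)\N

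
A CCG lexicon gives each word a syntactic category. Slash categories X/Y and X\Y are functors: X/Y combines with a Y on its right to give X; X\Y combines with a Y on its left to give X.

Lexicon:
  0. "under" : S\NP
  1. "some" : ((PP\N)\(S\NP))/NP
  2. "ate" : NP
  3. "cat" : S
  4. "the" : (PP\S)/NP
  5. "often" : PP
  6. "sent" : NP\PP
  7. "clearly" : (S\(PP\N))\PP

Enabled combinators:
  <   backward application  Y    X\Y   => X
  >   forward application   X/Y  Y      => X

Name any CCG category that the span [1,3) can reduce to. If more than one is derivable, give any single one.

[0,8] S   <
  [0,3] PP\N   <
    [0,1] "under" : S\NP
    [1,3] (PP\N)\(S\NP)   >
      [1,2] "some" : ((PP\N)\(S\NP))/NP
      [2,3] "ate" : NP
  [3,8] S\(PP\N)   <
    [3,7] PP   <
      [3,4] "cat" : S
      [4,7] PP\S   >
        [4,5] "the" : (PP\S)/NP
        [5,7] NP   <
          [5,6] "often" : PP
          [6,7] "sent" : NP\PP
    [7,8] "clearly" : (S\(PP\N))\PP

(PP\N)\(S\NP)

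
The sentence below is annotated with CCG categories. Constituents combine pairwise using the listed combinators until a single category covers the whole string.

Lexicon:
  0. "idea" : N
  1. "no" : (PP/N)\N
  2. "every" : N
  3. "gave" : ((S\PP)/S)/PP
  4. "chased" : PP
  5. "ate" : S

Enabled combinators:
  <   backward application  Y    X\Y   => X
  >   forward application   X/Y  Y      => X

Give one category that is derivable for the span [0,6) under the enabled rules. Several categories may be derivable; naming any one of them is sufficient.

[0,6] S   <
  [0,3] PP   >
    [0,2] PP/N   <
      [0,1] "idea" : N
      [1,2] "no" : (PP/N)\N
    [2,3] "every" : N
  [3,6] S\PP   >
    [3,5] (S\PP)/S   >
      [3,4] "gave" : ((S\PP)/S)/PP
      [4,5] "chased" : PP
    [5,6] "ate" : S

S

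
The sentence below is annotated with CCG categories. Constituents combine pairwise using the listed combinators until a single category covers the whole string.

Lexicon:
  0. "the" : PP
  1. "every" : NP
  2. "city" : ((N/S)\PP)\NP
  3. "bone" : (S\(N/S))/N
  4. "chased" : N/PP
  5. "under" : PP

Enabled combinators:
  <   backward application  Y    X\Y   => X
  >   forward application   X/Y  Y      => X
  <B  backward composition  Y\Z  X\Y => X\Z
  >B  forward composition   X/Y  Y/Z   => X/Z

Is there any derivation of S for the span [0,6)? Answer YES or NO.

YES

[0,6] S   <
  [0,1] "the" : PP
  [1,6] S\PP   <B
    [1,3] (N/S)\PP   <
      [1,2] "every" : NP
      [2,3] "city" : ((N/S)\PP)\NP
    [3,6] S\(N/S)   >
      [3,4] "bone" : (S\(N/S))/N
      [4,6] N   >
        [4,5] "chased" : N/PP
        [5,6] "under" : PP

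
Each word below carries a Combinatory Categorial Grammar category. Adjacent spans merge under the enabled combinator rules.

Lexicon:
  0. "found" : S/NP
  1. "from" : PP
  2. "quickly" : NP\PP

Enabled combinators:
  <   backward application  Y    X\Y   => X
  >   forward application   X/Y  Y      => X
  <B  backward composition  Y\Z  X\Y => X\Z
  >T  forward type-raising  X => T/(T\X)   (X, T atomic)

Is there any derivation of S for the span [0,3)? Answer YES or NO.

[0,3] S   >
  [0,1] "found" : S/NP
  [1,3] NP   >
    [1,2] NP/(NP\PP)   >T
      [1,2] "from" : PP
    [2,3] "quickly" : NP\PP

YES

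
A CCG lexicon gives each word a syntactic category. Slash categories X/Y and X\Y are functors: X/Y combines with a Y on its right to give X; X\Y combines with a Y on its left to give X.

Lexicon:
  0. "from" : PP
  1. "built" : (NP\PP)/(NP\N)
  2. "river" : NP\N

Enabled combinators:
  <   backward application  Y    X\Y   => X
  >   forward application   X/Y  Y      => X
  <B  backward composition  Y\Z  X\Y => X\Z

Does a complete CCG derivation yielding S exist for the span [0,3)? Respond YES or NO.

NO

PP (NP\PP)/(NP\N) NP\N
CKY chart[0,3] = {NP}; S ∉ chart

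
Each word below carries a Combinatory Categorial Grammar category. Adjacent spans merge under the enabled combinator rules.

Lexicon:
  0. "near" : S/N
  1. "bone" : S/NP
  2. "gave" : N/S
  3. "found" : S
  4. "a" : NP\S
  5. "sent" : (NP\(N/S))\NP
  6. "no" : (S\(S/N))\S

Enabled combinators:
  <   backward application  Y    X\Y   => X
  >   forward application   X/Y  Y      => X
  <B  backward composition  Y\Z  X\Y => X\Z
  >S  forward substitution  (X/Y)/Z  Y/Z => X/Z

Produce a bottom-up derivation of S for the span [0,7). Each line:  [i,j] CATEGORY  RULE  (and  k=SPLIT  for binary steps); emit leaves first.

[0,1] S/N  lex  "near"
[1,2] S/NP  lex  "bone"
[2,3] N/S  lex  "gave"
[3,4] S  lex  "found"
[4,5] NP\S  lex  "a"
[3,5] NP  <  k=4
[5,6] (NP\(N/S))\NP  lex  "sent"
[3,6] NP\(N/S)  <  k=5
[2,6] NP  <  k=3
[1,6] S  >  k=2
[6,7] (S\(S/N))\S  lex  "no"
[1,7] S\(S/N)  <  k=6
[0,7] S  <  k=1

[0,7] S   <
  [0,1] "near" : S/N
  [1,7] S\(S/N)   <
    [1,6] S   >
      [1,2] "bone" : S/NP
      [2,6] NP   <
        [2,3] "gave" : N/S
        [3,6] NP\(N/S)   <
          [3,5] NP   <
            [3,4] "found" : S
            [4,5] "a" : NP\S
          [5,6] "sent" : (NP\(N/S))\NP
    [6,7] "no" : (S\(S/N))\S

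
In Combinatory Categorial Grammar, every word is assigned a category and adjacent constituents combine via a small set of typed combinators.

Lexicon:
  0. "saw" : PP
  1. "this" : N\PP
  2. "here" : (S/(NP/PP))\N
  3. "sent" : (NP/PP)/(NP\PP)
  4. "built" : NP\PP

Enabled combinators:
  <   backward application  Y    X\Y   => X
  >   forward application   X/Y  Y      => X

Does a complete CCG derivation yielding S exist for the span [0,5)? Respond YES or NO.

[0,5] S   >
  [0,3] S/(NP/PP)   <
    [0,2] N   <
      [0,1] "saw" : PP
      [1,2] "this" : N\PP
    [2,3] "here" : (S/(NP/PP))\N
  [3,5] NP/PP   >
    [3,4] "sent" : (NP/PP)/(NP\PP)
    [4,5] "built" : NP\PP

YES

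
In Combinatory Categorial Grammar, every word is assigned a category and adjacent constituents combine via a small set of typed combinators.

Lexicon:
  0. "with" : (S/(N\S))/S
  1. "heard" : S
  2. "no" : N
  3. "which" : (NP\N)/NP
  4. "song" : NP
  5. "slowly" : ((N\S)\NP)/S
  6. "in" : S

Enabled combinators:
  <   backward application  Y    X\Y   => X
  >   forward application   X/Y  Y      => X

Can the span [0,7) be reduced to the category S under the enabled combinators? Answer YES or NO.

YES

[0,7] S   >
  [0,2] S/(N\S)   >
    [0,1] "with" : (S/(N\S))/S
    [1,2] "heard" : S
  [2,7] N\S   <
    [2,5] NP   <
      [2,3] "no" : N
      [3,5] NP\N   >
        [3,4] "which" : (NP\N)/NP
        [4,5] "song" : NP
    [5,7] (N\S)\NP   >
      [5,6] "slowly" : ((N\S)\NP)/S
      [6,7] "in" : S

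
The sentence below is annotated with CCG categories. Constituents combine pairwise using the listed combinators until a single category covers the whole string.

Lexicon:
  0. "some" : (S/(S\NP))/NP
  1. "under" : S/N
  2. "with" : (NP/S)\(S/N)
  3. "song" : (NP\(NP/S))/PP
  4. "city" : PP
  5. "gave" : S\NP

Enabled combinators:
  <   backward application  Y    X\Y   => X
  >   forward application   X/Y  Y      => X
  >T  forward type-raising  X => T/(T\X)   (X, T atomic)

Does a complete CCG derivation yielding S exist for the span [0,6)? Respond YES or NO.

[0,6] S   >
  [0,5] S/(S\NP)   >
    [0,1] "some" : (S/(S\NP))/NP
    [1,5] NP   <
      [1,3] NP/S   <
        [1,2] "under" : S/N
        [2,3] "with" : (NP/S)\(S/N)
      [3,5] NP\(NP/S)   >
        [3,4] "song" : (NP\(NP/S))/PP
        [4,5] "city" : PP
  [5,6] "gave" : S\NP

YES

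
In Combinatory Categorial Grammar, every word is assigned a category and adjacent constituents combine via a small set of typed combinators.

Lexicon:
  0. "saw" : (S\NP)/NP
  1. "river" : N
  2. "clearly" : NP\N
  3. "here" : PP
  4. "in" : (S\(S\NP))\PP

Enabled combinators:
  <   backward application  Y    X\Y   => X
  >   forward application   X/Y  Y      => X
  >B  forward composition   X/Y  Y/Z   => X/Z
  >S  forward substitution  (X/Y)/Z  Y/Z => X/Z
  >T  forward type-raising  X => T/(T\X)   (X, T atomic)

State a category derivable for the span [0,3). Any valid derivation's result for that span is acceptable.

S\NP

[0,5] S   <
  [0,3] S\NP   >
    [0,1] "saw" : (S\NP)/NP
    [1,3] NP   <
      [1,2] "river" : N
      [2,3] "clearly" : NP\N
  [3,5] S\(S\NP)   <
    [3,4] "here" : PP
    [4,5] "in" : (S\(S\NP))\PP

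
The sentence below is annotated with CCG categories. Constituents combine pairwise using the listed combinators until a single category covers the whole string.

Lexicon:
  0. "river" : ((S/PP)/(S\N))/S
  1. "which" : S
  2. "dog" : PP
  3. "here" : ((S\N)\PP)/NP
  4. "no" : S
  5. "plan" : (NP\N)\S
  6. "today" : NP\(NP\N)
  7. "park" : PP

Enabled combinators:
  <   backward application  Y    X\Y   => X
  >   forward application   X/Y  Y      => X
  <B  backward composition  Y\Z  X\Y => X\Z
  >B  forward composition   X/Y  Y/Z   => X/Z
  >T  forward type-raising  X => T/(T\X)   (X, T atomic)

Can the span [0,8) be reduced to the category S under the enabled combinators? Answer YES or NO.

[0,8] S   >
  [0,7] S/PP   >
    [0,2] (S/PP)/(S\N)   >
      [0,1] "river" : ((S/PP)/(S\N))/S
      [1,2] "which" : S
    [2,7] S\N   <
      [2,3] "dog" : PP
      [3,7] (S\N)\PP   >
        [3,4] "here" : ((S\N)\PP)/NP
        [4,7] NP   <
          [4,6] NP\N   <
            [4,5] "no" : S
            [5,6] "plan" : (NP\N)\S
          [6,7] "today" : NP\(NP\N)
  [7,8] "park" : PP

YES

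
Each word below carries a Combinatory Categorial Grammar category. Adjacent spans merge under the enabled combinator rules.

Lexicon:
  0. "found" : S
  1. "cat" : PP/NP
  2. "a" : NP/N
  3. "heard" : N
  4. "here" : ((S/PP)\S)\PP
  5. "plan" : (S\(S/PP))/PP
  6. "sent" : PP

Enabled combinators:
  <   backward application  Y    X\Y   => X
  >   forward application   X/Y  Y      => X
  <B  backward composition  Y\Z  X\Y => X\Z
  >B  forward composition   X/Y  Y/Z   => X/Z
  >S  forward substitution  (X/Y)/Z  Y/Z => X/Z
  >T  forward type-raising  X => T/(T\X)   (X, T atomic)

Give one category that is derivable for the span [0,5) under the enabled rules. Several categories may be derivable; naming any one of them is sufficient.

S/PP

[0,7] S   <
  [0,5] S/PP   <
    [0,1] "found" : S
    [1,5] (S/PP)\S   <
      [1,4] PP   >
        [1,2] "cat" : PP/NP
        [2,4] NP   >
          [2,3] "a" : NP/N
          [3,4] "heard" : N
      [4,5] "here" : ((S/PP)\S)\PP
  [5,7] S\(S/PP)   >
    [5,6] "plan" : (S\(S/PP))/PP
    [6,7] "sent" : PP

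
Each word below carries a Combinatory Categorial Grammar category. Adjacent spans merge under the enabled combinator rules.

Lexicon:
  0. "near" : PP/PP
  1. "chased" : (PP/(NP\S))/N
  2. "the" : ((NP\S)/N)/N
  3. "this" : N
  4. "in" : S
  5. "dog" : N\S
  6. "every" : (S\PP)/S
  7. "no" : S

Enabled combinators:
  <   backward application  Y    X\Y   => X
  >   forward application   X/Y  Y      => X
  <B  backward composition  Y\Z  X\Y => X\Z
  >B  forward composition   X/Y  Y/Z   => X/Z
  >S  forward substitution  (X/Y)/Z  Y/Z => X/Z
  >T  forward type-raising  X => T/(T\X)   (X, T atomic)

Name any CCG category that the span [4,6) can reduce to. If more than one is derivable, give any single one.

N

[0,8] S   <
  [0,6] PP   >
    [0,4] PP/N   >B
      [0,1] "near" : PP/PP
      [1,4] PP/N   >S
        [1,2] "chased" : (PP/(NP\S))/N
        [2,4] (NP\S)/N   >
          [2,3] "the" : ((NP\S)/N)/N
          [3,4] "this" : N
    [4,6] N   <
      [4,5] "in" : S
      [5,6] "dog" : N\S
  [6,8] S\PP   >
    [6,7] "every" : (S\PP)/S
    [7,8] "no" : S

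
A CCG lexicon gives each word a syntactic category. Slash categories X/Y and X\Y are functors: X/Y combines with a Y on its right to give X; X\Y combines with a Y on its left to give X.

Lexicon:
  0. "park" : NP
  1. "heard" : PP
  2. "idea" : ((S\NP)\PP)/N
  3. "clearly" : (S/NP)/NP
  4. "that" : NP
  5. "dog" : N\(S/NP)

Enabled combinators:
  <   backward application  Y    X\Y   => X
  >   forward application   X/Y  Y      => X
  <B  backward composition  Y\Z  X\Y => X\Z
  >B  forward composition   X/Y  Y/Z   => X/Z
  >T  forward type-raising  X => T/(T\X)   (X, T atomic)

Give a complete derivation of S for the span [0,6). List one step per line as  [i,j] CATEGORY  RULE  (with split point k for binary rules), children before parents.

[0,1] NP  lex  "park"
[0,1] S/(S\NP)  >T
[1,2] PP  lex  "heard"
[2,3] ((S\NP)\PP)/N  lex  "idea"
[3,4] (S/NP)/NP  lex  "clearly"
[4,5] NP  lex  "that"
[3,5] S/NP  >  k=4
[5,6] N\(S/NP)  lex  "dog"
[3,6] N  <  k=5
[2,6] (S\NP)\PP  >  k=3
[1,6] S\NP  <  k=2
[0,6] S  >  k=1

[0,6] S   >
  [0,1] S/(S\NP)   >T
    [0,1] "park" : NP
  [1,6] S\NP   <
    [1,2] "heard" : PP
    [2,6] (S\NP)\PP   >
      [2,3] "idea" : ((S\NP)\PP)/N
      [3,6] N   <
        [3,5] S/NP   >
          [3,4] "clearly" : (S/NP)/NP
          [4,5] "that" : NP
        [5,6] "dog" : N\(S/NP)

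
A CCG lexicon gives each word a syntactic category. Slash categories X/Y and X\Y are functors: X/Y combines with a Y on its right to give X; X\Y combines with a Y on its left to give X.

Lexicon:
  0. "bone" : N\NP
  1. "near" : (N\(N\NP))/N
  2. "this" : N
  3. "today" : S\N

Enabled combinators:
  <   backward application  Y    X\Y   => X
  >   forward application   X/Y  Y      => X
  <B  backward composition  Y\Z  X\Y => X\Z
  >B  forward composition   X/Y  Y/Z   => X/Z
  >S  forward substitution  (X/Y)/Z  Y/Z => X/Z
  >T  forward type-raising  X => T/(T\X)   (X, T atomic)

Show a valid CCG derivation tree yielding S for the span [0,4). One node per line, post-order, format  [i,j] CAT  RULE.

[0,4] S   <
  [0,3] N   <
    [0,1] "bone" : N\NP
    [1,3] N\(N\NP)   >
      [1,2] "near" : (N\(N\NP))/N
      [2,3] "this" : N
  [3,4] "today" : S\N

[0,1] N\NP  lex  "bone"
[1,2] (N\(N\NP))/N  lex  "near"
[2,3] N  lex  "this"
[1,3] N\(N\NP)  >  k=2
[0,3] N  <  k=1
[3,4] S\N  lex  "today"
[0,4] S  <  k=3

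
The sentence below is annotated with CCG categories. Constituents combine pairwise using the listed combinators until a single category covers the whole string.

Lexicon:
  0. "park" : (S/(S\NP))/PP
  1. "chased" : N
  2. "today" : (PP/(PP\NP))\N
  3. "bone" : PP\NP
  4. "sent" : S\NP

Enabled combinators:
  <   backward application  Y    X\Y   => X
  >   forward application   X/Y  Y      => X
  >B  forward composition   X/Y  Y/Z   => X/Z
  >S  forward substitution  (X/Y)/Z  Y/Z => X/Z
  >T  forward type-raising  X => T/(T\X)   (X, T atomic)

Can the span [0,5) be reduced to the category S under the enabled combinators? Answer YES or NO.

YES

[0,5] S   >
  [0,4] S/(S\NP)   >
    [0,1] "park" : (S/(S\NP))/PP
    [1,4] PP   >
      [1,3] PP/(PP\NP)   <
        [1,2] "chased" : N
        [2,3] "today" : (PP/(PP\NP))\N
      [3,4] "bone" : PP\NP
  [4,5] "sent" : S\NP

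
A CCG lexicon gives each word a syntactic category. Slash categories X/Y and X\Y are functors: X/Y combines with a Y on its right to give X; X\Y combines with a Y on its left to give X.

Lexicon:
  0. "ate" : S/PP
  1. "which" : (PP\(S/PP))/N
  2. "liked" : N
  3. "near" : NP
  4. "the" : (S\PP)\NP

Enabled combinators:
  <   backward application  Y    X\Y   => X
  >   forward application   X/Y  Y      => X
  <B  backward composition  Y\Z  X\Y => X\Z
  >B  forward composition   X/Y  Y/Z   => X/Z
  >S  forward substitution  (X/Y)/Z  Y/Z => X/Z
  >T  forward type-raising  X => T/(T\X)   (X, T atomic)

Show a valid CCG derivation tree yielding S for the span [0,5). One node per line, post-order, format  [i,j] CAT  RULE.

[0,5] S   <
  [0,3] PP   <
    [0,1] "ate" : S/PP
    [1,3] PP\(S/PP)   >
      [1,2] "which" : (PP\(S/PP))/N
      [2,3] "liked" : N
  [3,5] S\PP   <
    [3,4] "near" : NP
    [4,5] "the" : (S\PP)\NP

[0,1] S/PP  lex  "ate"
[1,2] (PP\(S/PP))/N  lex  "which"
[2,3] N  lex  "liked"
[1,3] PP\(S/PP)  >  k=2
[0,3] PP  <  k=1
[3,4] NP  lex  "near"
[4,5] (S\PP)\NP  lex  "the"
[3,5] S\PP  <  k=4
[0,5] S  <  k=3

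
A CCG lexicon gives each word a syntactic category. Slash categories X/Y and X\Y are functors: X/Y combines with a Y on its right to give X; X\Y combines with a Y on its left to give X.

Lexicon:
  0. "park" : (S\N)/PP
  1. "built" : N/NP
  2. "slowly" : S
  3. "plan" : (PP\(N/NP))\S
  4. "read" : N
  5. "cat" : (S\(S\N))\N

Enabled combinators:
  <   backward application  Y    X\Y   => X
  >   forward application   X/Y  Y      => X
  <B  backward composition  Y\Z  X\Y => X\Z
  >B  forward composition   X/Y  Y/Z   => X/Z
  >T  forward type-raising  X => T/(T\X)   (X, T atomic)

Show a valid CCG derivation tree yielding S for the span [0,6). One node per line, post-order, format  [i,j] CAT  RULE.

[0,1] (S\N)/PP  lex  "park"
[1,2] N/NP  lex  "built"
[2,3] S  lex  "slowly"
[3,4] (PP\(N/NP))\S  lex  "plan"
[2,4] PP\(N/NP)  <  k=3
[1,4] PP  <  k=2
[0,4] S\N  >  k=1
[4,5] N  lex  "read"
[5,6] (S\(S\N))\N  lex  "cat"
[4,6] S\(S\N)  <  k=5
[0,6] S  <  k=4

[0,6] S   <
  [0,4] S\N   >
    [0,1] "park" : (S\N)/PP
    [1,4] PP   <
      [1,2] "built" : N/NP
      [2,4] PP\(N/NP)   <
        [2,3] "slowly" : S
        [3,4] "plan" : (PP\(N/NP))\S
  [4,6] S\(S\N)   <
    [4,5] "read" : N
    [5,6] "cat" : (S\(S\N))\N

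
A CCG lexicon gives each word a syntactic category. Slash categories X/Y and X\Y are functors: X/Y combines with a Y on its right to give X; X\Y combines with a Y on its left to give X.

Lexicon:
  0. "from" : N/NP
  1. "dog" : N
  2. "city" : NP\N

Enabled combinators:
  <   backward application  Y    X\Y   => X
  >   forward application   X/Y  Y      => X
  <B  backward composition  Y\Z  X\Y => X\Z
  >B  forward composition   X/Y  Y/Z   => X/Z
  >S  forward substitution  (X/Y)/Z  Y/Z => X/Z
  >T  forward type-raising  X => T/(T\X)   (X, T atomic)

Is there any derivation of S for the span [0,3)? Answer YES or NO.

NO

N/NP N NP\N
CKY chart[0,3] = {N, N/(NP\NP), N/(N\N), NP/(NP\N), PP/(PP\N), S/(S\N)}; S ∉ chart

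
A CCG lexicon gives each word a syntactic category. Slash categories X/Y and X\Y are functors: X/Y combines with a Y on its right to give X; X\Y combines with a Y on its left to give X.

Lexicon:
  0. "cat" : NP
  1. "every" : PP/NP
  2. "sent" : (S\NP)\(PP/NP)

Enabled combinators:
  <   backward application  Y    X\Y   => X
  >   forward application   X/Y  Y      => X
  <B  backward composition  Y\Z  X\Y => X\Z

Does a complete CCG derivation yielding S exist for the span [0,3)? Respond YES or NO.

[0,3] S   <
  [0,1] "cat" : NP
  [1,3] S\NP   <
    [1,2] "every" : PP/NP
    [2,3] "sent" : (S\NP)\(PP/NP)

YES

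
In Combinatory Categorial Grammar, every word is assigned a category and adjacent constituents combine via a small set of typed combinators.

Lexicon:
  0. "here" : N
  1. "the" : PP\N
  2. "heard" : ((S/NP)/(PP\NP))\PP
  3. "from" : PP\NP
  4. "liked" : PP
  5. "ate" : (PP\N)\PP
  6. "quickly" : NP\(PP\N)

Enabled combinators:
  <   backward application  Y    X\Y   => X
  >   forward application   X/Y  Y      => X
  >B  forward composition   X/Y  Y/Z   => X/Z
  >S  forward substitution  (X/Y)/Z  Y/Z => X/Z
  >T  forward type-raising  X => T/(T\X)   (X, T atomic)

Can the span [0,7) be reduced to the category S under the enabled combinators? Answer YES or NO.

YES

[0,7] S   >
  [0,4] S/NP   >
    [0,3] (S/NP)/(PP\NP)   <
      [0,2] PP   <
        [0,1] "here" : N
        [1,2] "the" : PP\N
      [2,3] "heard" : ((S/NP)/(PP\NP))\PP
    [3,4] "from" : PP\NP
  [4,7] NP   <
    [4,6] PP\N   <
      [4,5] "liked" : PP
      [5,6] "ate" : (PP\N)\PP
    [6,7] "quickly" : NP\(PP\N)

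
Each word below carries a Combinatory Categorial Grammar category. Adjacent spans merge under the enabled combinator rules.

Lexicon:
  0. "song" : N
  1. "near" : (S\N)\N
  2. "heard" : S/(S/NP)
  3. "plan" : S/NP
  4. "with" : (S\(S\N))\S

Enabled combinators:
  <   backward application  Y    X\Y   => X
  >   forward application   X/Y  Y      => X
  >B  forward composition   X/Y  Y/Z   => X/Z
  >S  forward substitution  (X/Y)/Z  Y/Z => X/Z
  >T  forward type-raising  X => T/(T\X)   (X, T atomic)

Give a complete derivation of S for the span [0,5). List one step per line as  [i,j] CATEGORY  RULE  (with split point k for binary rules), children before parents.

[0,5] S   <
  [0,2] S\N   <
    [0,1] "song" : N
    [1,2] "near" : (S\N)\N
  [2,5] S\(S\N)   <
    [2,4] S   >
      [2,3] "heard" : S/(S/NP)
      [3,4] "plan" : S/NP
    [4,5] "with" : (S\(S\N))\S

[0,1] N  lex  "song"
[1,2] (S\N)\N  lex  "near"
[0,2] S\N  <  k=1
[2,3] S/(S/NP)  lex  "heard"
[3,4] S/NP  lex  "plan"
[2,4] S  >  k=3
[4,5] (S\(S\N))\S  lex  "with"
[2,5] S\(S\N)  <  k=4
[0,5] S  <  k=2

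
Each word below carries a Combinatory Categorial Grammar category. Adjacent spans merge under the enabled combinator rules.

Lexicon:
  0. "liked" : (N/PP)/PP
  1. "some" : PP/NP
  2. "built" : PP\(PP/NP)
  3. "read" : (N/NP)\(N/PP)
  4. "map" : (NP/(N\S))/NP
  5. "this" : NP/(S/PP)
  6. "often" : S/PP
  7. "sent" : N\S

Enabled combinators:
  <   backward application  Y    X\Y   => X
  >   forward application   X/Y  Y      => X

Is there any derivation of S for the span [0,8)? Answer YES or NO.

(N/PP)/PP PP/NP PP\(PP/NP) (N/NP)\(N/PP) (NP/(N\S))/NP NP/(S/PP) S/PP N\S
CKY chart[0,8] = {N}; S ∉ chart

NO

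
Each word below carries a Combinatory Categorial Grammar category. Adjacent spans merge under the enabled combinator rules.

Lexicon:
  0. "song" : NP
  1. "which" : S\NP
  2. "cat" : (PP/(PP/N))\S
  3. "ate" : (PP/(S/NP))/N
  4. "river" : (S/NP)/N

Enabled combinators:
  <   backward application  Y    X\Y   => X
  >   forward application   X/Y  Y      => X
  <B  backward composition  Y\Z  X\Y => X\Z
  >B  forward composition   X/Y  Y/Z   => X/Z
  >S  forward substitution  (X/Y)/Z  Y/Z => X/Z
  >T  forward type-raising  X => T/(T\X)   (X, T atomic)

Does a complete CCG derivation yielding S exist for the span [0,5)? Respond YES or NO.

NO

NP S\NP (PP/(PP/N))\S (PP/(S/NP))/N (S/NP)/N
CKY chart[0,5] = {N/(N\PP), NP/(NP\PP), PP, PP/(PP\PP), S/(S\PP)}; S ∉ chart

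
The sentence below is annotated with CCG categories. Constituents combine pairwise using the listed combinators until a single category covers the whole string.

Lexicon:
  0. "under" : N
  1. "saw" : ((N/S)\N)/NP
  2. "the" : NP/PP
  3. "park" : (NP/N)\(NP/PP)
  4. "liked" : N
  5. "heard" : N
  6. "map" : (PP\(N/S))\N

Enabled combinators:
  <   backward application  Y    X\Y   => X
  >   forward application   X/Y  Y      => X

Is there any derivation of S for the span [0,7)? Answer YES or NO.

NO

N ((N/S)\N)/NP NP/PP (NP/N)\(NP/PP) N N (PP\(N/S))\N
CKY chart[0,7] = {PP}; S ∉ chart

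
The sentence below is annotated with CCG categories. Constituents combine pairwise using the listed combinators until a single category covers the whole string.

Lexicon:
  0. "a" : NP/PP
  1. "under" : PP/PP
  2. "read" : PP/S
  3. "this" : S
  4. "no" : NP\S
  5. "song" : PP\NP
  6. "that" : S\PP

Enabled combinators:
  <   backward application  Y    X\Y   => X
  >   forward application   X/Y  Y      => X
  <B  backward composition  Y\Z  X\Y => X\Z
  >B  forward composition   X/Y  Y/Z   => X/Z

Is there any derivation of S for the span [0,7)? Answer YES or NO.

NP/PP PP/PP PP/S S NP\S PP\NP S\PP
CKY chart[0,7] = {NP}; S ∉ chart

NO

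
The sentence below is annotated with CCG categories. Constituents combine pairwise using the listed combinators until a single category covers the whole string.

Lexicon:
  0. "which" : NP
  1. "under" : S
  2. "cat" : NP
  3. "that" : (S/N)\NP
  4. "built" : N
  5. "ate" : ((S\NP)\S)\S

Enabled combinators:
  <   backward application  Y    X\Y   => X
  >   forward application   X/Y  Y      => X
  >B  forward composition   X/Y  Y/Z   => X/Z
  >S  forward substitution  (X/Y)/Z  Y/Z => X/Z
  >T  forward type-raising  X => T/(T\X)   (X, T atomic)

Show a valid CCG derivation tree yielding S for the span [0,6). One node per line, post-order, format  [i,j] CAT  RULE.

[0,1] NP  lex  "which"
[0,1] S/(S\NP)  >T
[1,2] S  lex  "under"
[2,3] NP  lex  "cat"
[3,4] (S/N)\NP  lex  "that"
[2,4] S/N  <  k=3
[4,5] N  lex  "built"
[2,5] S  >  k=4
[5,6] ((S\NP)\S)\S  lex  "ate"
[2,6] (S\NP)\S  <  k=5
[1,6] S\NP  <  k=2
[0,6] S  >  k=1

[0,6] S   >
  [0,1] S/(S\NP)   >T
    [0,1] "which" : NP
  [1,6] S\NP   <
    [1,2] "under" : S
    [2,6] (S\NP)\S   <
      [2,5] S   >
        [2,4] S/N   <
          [2,3] "cat" : NP
          [3,4] "that" : (S/N)\NP
        [4,5] "built" : N
      [5,6] "ate" : ((S\NP)\S)\S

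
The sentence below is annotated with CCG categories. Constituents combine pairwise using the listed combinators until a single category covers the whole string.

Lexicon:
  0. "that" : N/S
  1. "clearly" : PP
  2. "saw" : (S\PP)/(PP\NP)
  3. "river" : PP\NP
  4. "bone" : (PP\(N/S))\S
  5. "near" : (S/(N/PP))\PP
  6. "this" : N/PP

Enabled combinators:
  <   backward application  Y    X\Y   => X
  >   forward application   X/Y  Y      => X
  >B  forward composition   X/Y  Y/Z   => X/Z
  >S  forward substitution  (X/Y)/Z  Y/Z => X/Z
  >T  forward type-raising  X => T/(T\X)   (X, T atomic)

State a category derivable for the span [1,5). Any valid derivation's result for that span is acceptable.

PP\(N/S)

[0,7] S   >
  [0,6] S/(N/PP)   <
    [0,5] PP   <
      [0,1] "that" : N/S
      [1,5] PP\(N/S)   <
        [1,4] S   >
          [1,2] S/(S\PP)   >T
            [1,2] "clearly" : PP
          [2,4] S\PP   >
            [2,3] "saw" : (S\PP)/(PP\NP)
            [3,4] "river" : PP\NP
        [4,5] "bone" : (PP\(N/S))\S
    [5,6] "near" : (S/(N/PP))\PP
  [6,7] "this" : N/PP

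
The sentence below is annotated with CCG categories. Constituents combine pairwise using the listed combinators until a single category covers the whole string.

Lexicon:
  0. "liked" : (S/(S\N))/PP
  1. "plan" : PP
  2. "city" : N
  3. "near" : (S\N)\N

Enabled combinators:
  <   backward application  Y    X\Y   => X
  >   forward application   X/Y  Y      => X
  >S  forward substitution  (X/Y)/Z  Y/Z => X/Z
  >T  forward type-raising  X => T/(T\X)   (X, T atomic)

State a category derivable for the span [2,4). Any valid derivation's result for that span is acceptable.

[0,4] S   >
  [0,2] S/(S\N)   >
    [0,1] "liked" : (S/(S\N))/PP
    [1,2] "plan" : PP
  [2,4] S\N   <
    [2,3] "city" : N
    [3,4] "near" : (S\N)\N

S\N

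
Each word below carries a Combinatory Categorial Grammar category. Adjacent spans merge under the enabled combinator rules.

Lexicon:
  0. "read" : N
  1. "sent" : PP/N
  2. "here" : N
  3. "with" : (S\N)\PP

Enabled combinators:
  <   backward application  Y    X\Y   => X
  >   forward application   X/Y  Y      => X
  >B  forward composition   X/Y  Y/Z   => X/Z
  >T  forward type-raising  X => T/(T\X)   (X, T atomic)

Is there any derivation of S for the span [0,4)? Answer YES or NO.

YES

[0,4] S   <
  [0,1] "read" : N
  [1,4] S\N   <
    [1,3] PP   >
      [1,2] "sent" : PP/N
      [2,3] "here" : N
    [3,4] "with" : (S\N)\PP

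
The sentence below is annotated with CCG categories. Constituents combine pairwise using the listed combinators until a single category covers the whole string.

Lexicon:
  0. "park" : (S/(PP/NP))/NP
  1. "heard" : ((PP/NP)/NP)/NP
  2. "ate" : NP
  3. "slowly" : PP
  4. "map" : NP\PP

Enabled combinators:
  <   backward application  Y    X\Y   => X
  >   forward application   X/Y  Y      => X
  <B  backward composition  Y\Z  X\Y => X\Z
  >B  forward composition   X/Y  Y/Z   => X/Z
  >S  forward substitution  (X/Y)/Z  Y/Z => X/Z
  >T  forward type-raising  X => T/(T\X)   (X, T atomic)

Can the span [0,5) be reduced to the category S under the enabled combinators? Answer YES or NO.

[0,5] S   >
  [0,3] S/NP   >S
    [0,1] "park" : (S/(PP/NP))/NP
    [1,3] (PP/NP)/NP   >
      [1,2] "heard" : ((PP/NP)/NP)/NP
      [2,3] "ate" : NP
  [3,5] NP   >
    [3,4] NP/(NP\PP)   >T
      [3,4] "slowly" : PP
    [4,5] "map" : NP\PP

YES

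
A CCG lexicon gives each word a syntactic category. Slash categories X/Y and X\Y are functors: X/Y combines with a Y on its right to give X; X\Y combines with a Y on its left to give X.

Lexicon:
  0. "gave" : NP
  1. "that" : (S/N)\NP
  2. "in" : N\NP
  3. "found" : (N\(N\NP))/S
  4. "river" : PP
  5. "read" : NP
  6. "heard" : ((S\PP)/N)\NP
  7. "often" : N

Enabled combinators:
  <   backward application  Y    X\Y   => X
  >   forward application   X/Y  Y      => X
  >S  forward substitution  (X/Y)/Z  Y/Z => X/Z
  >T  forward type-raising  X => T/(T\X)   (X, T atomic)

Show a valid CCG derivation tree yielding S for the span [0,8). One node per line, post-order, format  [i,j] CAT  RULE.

[0,1] NP  lex  "gave"
[1,2] (S/N)\NP  lex  "that"
[0,2] S/N  <  k=1
[2,3] N\NP  lex  "in"
[3,4] (N\(N\NP))/S  lex  "found"
[4,5] PP  lex  "river"
[4,5] S/(S\PP)  >T
[5,6] NP  lex  "read"
[6,7] ((S\PP)/N)\NP  lex  "heard"
[5,7] (S\PP)/N  <  k=6
[7,8] N  lex  "often"
[5,8] S\PP  >  k=7
[4,8] S  >  k=5
[3,8] N\(N\NP)  >  k=4
[2,8] N  <  k=3
[0,8] S  >  k=2

[0,8] S   >
  [0,2] S/N   <
    [0,1] "gave" : NP
    [1,2] "that" : (S/N)\NP
  [2,8] N   <
    [2,3] "in" : N\NP
    [3,8] N\(N\NP)   >
      [3,4] "found" : (N\(N\NP))/S
      [4,8] S   >
        [4,5] S/(S\PP)   >T
          [4,5] "river" : PP
        [5,8] S\PP   >
          [5,7] (S\PP)/N   <
            [5,6] "read" : NP
            [6,7] "heard" : ((S\PP)/N)\NP
          [7,8] "often" : N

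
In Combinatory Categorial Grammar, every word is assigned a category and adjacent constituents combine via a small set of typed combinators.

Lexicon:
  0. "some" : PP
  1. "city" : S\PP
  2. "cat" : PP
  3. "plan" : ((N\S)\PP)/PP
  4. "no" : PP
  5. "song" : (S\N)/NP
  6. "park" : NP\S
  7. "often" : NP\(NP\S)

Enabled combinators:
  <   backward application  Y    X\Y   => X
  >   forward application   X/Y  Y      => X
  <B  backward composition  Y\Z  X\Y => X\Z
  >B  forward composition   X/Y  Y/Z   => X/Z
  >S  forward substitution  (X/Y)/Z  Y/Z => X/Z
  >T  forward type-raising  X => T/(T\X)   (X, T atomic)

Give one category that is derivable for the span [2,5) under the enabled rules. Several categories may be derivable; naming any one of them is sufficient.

[0,8] S   <
  [0,5] N   <
    [0,2] S   <
      [0,1] "some" : PP
      [1,2] "city" : S\PP
    [2,5] N\S   <
      [2,3] "cat" : PP
      [3,5] (N\S)\PP   >
        [3,4] "plan" : ((N\S)\PP)/PP
        [4,5] "no" : PP
  [5,8] S\N   >
    [5,6] "song" : (S\N)/NP
    [6,8] NP   <
      [6,7] "park" : NP\S
      [7,8] "often" : NP\(NP\S)

N\S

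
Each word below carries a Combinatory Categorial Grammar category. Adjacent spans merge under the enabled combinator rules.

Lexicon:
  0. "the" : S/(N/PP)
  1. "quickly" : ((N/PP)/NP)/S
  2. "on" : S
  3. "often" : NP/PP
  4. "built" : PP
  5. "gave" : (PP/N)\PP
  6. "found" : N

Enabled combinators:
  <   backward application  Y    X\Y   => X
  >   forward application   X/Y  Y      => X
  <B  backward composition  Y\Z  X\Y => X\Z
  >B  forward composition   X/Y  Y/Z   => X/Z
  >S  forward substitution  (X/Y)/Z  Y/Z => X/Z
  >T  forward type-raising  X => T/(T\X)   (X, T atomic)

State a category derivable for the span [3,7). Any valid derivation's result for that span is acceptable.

[0,7] S   >
  [0,3] S/NP   >B
    [0,1] "the" : S/(N/PP)
    [1,3] (N/PP)/NP   >
      [1,2] "quickly" : ((N/PP)/NP)/S
      [2,3] "on" : S
  [3,7] NP   >
    [3,6] NP/N   >B
      [3,4] "often" : NP/PP
      [4,6] PP/N   <
        [4,5] "built" : PP
        [5,6] "gave" : (PP/N)\PP
    [6,7] "found" : N

NP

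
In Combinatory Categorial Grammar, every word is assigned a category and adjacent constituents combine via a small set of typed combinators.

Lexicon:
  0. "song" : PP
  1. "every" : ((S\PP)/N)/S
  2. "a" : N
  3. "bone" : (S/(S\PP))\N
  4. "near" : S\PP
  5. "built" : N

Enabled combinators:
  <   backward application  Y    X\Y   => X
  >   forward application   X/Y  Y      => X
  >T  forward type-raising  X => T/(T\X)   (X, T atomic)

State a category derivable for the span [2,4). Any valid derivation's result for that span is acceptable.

[0,6] S   <
  [0,1] "song" : PP
  [1,6] S\PP   >
    [1,5] (S\PP)/N   >
      [1,2] "every" : ((S\PP)/N)/S
      [2,5] S   >
        [2,4] S/(S\PP)   <
          [2,3] "a" : N
          [3,4] "bone" : (S/(S\PP))\N
        [4,5] "near" : S\PP
    [5,6] "built" : N

S/(S\PP)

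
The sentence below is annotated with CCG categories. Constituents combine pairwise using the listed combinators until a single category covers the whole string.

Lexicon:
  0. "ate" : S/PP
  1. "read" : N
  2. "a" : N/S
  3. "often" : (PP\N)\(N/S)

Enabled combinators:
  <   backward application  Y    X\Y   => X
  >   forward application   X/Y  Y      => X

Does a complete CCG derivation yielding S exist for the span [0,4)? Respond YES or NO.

YES

[0,4] S   >
  [0,1] "ate" : S/PP
  [1,4] PP   <
    [1,2] "read" : N
    [2,4] PP\N   <
      [2,3] "a" : N/S
      [3,4] "often" : (PP\N)\(N/S)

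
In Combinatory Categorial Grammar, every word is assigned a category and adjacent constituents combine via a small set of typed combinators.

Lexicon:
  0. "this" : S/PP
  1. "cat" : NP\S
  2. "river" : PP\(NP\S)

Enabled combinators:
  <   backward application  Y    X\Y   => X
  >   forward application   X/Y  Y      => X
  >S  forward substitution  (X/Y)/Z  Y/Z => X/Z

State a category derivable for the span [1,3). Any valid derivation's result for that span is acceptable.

[0,3] S   >
  [0,1] "this" : S/PP
  [1,3] PP   <
    [1,2] "cat" : NP\S
    [2,3] "river" : PP\(NP\S)

PP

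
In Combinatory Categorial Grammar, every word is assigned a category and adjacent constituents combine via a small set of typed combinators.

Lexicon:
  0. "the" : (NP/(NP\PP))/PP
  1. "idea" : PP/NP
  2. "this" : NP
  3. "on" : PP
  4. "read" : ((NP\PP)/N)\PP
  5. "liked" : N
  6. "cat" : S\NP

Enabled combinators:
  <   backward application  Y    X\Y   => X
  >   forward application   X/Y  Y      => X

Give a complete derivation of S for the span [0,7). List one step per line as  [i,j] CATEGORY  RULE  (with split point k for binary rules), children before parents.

[0,1] (NP/(NP\PP))/PP  lex  "the"
[1,2] PP/NP  lex  "idea"
[2,3] NP  lex  "this"
[1,3] PP  >  k=2
[0,3] NP/(NP\PP)  >  k=1
[3,4] PP  lex  "on"
[4,5] ((NP\PP)/N)\PP  lex  "read"
[3,5] (NP\PP)/N  <  k=4
[5,6] N  lex  "liked"
[3,6] NP\PP  >  k=5
[0,6] NP  >  k=3
[6,7] S\NP  lex  "cat"
[0,7] S  <  k=6

[0,7] S   <
  [0,6] NP   >
    [0,3] NP/(NP\PP)   >
      [0,1] "the" : (NP/(NP\PP))/PP
      [1,3] PP   >
        [1,2] "idea" : PP/NP
        [2,3] "this" : NP
    [3,6] NP\PP   >
      [3,5] (NP\PP)/N   <
        [3,4] "on" : PP
        [4,5] "read" : ((NP\PP)/N)\PP
      [5,6] "liked" : N
  [6,7] "cat" : S\NP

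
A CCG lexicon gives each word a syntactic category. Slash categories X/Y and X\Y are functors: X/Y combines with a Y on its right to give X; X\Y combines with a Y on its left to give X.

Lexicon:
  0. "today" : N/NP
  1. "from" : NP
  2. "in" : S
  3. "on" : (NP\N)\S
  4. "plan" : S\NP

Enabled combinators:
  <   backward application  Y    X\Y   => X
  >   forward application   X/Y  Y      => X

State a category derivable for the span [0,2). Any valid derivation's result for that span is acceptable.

N

[0,5] S   <
  [0,4] NP   <
    [0,2] N   >
      [0,1] "today" : N/NP
      [1,2] "from" : NP
    [2,4] NP\N   <
      [2,3] "in" : S
      [3,4] "on" : (NP\N)\S
  [4,5] "plan" : S\NP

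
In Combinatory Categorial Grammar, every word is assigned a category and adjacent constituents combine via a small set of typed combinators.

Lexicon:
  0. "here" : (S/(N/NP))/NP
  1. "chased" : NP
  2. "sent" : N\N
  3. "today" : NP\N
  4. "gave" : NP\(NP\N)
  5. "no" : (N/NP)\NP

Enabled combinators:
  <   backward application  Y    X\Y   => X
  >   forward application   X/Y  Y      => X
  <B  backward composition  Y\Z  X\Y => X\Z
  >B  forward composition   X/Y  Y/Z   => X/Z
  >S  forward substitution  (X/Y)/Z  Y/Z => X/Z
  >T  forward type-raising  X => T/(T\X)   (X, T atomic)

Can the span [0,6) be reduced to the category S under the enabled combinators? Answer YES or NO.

YES

[0,6] S   >
  [0,2] S/(N/NP)   >
    [0,1] "here" : (S/(N/NP))/NP
    [1,2] "chased" : NP
  [2,6] N/NP   <
    [2,5] NP   <
      [2,4] NP\N   <B
        [2,3] "sent" : N\N
        [3,4] "today" : NP\N
      [4,5] "gave" : NP\(NP\N)
    [5,6] "no" : (N/NP)\NP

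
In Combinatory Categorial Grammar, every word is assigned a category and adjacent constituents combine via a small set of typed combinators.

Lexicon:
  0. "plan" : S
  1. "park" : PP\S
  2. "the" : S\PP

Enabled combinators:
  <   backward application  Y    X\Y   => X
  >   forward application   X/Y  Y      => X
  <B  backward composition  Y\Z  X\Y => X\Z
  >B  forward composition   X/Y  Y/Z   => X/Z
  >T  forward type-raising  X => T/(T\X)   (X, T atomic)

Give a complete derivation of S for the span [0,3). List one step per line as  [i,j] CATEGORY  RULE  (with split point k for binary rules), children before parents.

[0,3] S   <
  [0,2] PP   <
    [0,1] "plan" : S
    [1,2] "park" : PP\S
  [2,3] "the" : S\PP

[0,1] S  lex  "plan"
[1,2] PP\S  lex  "park"
[0,2] PP  <  k=1
[2,3] S\PP  lex  "the"
[0,3] S  <  k=2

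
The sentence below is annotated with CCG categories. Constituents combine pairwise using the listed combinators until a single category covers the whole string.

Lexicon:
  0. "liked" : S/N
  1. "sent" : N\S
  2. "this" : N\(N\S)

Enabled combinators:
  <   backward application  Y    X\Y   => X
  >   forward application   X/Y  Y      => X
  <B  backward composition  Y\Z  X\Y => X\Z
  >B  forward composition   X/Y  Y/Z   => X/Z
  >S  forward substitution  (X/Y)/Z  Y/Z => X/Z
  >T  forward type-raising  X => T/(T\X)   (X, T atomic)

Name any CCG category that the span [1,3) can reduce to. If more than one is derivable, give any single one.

N

[0,3] S   >
  [0,1] "liked" : S/N
  [1,3] N   <
    [1,2] "sent" : N\S
    [2,3] "this" : N\(N\S)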